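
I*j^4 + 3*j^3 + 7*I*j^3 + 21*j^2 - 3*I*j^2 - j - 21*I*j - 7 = (j + 7)*(j - I)^2*(I*j + 1)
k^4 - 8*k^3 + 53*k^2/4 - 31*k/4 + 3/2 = (k - 6)*(k - 1)*(k - 1/2)^2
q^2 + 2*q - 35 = (q - 5)*(q + 7)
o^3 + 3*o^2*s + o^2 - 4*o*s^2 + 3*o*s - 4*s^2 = (o + 1)*(o - s)*(o + 4*s)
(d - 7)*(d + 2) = d^2 - 5*d - 14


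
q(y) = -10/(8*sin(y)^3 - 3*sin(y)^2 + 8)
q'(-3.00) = -0.21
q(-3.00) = -1.26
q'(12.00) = 2.46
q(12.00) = -1.69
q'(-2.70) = -1.35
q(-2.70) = -1.46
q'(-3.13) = -0.01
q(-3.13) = -1.25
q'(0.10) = -0.06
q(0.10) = -1.25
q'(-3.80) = -0.55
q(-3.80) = -1.15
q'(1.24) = 0.35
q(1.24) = -0.83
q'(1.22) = 0.37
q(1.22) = -0.83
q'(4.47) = -14.83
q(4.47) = 4.66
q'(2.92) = 0.02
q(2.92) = -1.26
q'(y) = -10*(-24*sin(y)^2*cos(y) + 6*sin(y)*cos(y))/(8*sin(y)^3 - 3*sin(y)^2 + 8)^2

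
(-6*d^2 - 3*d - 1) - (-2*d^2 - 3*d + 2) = -4*d^2 - 3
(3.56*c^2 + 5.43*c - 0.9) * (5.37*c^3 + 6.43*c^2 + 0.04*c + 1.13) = 19.1172*c^5 + 52.0499*c^4 + 30.2243*c^3 - 1.547*c^2 + 6.0999*c - 1.017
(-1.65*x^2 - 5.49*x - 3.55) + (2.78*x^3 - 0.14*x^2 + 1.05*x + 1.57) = 2.78*x^3 - 1.79*x^2 - 4.44*x - 1.98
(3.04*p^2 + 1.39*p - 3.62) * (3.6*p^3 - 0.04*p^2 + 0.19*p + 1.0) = 10.944*p^5 + 4.8824*p^4 - 12.51*p^3 + 3.4489*p^2 + 0.7022*p - 3.62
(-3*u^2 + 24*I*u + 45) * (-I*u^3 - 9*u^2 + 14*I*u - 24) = 3*I*u^5 + 51*u^4 - 303*I*u^3 - 669*u^2 + 54*I*u - 1080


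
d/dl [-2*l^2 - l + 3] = -4*l - 1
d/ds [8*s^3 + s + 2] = 24*s^2 + 1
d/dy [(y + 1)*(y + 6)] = 2*y + 7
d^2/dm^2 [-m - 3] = 0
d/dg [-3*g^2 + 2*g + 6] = 2 - 6*g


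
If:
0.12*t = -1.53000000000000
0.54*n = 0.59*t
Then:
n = -13.93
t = -12.75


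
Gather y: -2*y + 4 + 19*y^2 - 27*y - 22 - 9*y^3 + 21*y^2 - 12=-9*y^3 + 40*y^2 - 29*y - 30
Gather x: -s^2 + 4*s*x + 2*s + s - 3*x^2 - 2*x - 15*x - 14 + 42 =-s^2 + 3*s - 3*x^2 + x*(4*s - 17) + 28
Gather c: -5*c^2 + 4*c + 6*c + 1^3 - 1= -5*c^2 + 10*c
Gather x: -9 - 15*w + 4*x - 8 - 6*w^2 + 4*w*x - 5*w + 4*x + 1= -6*w^2 - 20*w + x*(4*w + 8) - 16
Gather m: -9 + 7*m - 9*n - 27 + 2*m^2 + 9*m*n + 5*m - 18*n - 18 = 2*m^2 + m*(9*n + 12) - 27*n - 54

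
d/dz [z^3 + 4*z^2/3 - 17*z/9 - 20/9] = 3*z^2 + 8*z/3 - 17/9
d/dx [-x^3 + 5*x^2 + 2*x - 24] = -3*x^2 + 10*x + 2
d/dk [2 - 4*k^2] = -8*k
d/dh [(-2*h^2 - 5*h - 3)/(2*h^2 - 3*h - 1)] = 4*(4*h^2 + 4*h - 1)/(4*h^4 - 12*h^3 + 5*h^2 + 6*h + 1)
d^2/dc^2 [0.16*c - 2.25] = 0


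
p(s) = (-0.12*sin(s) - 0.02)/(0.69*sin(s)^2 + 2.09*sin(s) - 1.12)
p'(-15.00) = -0.03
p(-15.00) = -0.03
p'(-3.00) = -0.09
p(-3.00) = 0.00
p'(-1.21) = 0.01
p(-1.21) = -0.04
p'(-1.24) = 0.01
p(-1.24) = -0.04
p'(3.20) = -0.11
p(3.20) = 0.01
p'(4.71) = -0.00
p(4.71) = -0.04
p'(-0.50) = 0.04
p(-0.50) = -0.02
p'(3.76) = -0.03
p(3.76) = -0.02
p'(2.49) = -1.10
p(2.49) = -0.23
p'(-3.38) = -0.53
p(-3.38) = 0.08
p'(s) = (-1.38*sin(s)*cos(s) - 2.09*cos(s))*(-0.12*sin(s) - 0.02)/(0.69*sin(s)^2 + 2.09*sin(s) - 1.12)^2 - 0.12*cos(s)/(0.69*sin(s)^2 + 2.09*sin(s) - 1.12)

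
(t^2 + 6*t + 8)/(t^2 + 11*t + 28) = (t + 2)/(t + 7)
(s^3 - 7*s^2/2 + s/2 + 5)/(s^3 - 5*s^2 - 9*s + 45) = (2*s^3 - 7*s^2 + s + 10)/(2*(s^3 - 5*s^2 - 9*s + 45))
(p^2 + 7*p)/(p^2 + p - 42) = p/(p - 6)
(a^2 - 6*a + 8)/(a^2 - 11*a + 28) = (a - 2)/(a - 7)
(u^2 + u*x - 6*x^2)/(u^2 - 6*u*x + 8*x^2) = (-u - 3*x)/(-u + 4*x)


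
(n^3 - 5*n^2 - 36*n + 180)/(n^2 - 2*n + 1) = (n^3 - 5*n^2 - 36*n + 180)/(n^2 - 2*n + 1)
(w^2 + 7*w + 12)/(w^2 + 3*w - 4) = (w + 3)/(w - 1)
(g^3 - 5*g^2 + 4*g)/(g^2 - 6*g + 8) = g*(g - 1)/(g - 2)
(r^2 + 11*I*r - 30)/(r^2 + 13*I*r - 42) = (r + 5*I)/(r + 7*I)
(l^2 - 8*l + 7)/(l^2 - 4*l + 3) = (l - 7)/(l - 3)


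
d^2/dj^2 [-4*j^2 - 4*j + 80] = -8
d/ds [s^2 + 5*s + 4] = 2*s + 5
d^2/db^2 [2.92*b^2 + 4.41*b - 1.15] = 5.84000000000000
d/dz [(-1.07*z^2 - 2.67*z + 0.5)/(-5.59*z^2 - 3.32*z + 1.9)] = (-11.3729*z^2 + 1.524*z - 3.413)/(31.2481*z^4 + 37.1176*z^3 - 10.2196*z^2 - 12.616*z + 3.61)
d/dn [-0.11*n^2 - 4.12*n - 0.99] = -0.22*n - 4.12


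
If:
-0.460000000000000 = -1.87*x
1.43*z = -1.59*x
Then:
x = 0.25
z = -0.27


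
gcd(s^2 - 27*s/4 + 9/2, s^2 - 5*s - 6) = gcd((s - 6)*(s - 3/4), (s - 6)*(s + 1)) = s - 6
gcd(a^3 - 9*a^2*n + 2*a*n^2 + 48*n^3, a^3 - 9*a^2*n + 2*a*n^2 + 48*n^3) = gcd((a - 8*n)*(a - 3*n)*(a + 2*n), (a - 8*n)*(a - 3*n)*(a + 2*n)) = a^3 - 9*a^2*n + 2*a*n^2 + 48*n^3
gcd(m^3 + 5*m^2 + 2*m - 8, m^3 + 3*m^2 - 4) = m^2 + m - 2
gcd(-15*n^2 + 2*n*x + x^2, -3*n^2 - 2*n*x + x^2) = -3*n + x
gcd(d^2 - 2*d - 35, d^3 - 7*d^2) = d - 7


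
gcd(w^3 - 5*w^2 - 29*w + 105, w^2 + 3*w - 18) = w - 3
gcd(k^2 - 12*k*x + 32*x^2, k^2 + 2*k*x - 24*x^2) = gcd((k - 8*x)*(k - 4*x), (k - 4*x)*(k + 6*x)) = -k + 4*x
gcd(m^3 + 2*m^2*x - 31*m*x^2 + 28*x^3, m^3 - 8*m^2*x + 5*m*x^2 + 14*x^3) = 1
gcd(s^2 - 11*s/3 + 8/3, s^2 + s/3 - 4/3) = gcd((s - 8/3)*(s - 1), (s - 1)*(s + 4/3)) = s - 1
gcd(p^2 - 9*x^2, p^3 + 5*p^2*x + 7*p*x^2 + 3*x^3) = p + 3*x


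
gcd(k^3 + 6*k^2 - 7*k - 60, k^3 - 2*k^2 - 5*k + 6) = k - 3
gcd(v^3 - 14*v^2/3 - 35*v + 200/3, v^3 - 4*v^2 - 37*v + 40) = v^2 - 3*v - 40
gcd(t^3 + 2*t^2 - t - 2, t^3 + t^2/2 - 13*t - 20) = t + 2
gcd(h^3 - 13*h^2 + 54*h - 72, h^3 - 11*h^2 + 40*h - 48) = h^2 - 7*h + 12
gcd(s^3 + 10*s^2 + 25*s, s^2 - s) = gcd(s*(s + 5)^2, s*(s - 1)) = s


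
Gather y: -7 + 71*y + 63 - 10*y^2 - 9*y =-10*y^2 + 62*y + 56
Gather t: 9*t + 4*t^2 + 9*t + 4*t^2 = 8*t^2 + 18*t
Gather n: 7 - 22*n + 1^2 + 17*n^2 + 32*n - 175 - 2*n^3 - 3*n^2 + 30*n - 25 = -2*n^3 + 14*n^2 + 40*n - 192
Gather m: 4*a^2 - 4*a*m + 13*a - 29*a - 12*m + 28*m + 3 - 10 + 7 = 4*a^2 - 16*a + m*(16 - 4*a)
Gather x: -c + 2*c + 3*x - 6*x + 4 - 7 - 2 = c - 3*x - 5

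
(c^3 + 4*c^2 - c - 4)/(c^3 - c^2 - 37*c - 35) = (c^2 + 3*c - 4)/(c^2 - 2*c - 35)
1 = 1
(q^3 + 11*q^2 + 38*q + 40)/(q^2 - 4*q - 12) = (q^2 + 9*q + 20)/(q - 6)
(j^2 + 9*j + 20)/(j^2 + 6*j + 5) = (j + 4)/(j + 1)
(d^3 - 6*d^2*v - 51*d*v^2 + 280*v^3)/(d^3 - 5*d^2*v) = 1 - v/d - 56*v^2/d^2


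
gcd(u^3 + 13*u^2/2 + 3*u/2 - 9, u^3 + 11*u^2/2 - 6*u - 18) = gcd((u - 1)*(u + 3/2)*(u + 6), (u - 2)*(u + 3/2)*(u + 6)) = u^2 + 15*u/2 + 9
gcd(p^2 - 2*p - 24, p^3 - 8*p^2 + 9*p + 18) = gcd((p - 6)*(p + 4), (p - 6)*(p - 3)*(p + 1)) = p - 6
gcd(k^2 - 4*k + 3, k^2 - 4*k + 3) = k^2 - 4*k + 3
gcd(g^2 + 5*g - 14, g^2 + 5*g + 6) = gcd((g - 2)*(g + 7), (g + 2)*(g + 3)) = 1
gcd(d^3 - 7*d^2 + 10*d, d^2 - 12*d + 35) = d - 5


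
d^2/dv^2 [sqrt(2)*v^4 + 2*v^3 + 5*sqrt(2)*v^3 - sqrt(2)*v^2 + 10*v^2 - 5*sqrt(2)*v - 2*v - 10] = 12*sqrt(2)*v^2 + 12*v + 30*sqrt(2)*v - 2*sqrt(2) + 20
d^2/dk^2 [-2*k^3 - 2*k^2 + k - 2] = -12*k - 4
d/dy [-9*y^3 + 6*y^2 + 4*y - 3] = -27*y^2 + 12*y + 4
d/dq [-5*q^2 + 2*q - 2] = 2 - 10*q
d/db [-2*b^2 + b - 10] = 1 - 4*b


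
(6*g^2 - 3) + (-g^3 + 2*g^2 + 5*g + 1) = -g^3 + 8*g^2 + 5*g - 2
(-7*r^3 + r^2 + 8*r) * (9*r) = -63*r^4 + 9*r^3 + 72*r^2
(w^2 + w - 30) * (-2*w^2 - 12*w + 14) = -2*w^4 - 14*w^3 + 62*w^2 + 374*w - 420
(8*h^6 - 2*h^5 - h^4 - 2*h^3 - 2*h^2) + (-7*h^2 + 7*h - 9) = 8*h^6 - 2*h^5 - h^4 - 2*h^3 - 9*h^2 + 7*h - 9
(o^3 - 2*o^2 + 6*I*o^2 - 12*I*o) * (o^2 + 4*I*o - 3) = o^5 - 2*o^4 + 10*I*o^4 - 27*o^3 - 20*I*o^3 + 54*o^2 - 18*I*o^2 + 36*I*o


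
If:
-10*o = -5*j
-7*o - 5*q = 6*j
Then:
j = -10*q/19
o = -5*q/19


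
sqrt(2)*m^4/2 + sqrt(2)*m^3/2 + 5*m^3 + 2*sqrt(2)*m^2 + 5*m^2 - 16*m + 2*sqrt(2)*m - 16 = (m - sqrt(2))*(m + 2*sqrt(2))*(m + 4*sqrt(2))*(sqrt(2)*m/2 + sqrt(2)/2)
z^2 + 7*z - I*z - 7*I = (z + 7)*(z - I)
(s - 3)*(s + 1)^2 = s^3 - s^2 - 5*s - 3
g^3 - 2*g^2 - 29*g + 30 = (g - 6)*(g - 1)*(g + 5)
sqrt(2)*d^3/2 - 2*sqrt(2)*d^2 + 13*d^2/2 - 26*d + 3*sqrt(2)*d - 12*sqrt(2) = (d - 4)*(d + 6*sqrt(2))*(sqrt(2)*d/2 + 1/2)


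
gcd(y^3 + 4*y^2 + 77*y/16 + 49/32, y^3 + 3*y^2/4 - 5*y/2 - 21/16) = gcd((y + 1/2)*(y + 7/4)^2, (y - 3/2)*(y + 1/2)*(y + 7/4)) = y^2 + 9*y/4 + 7/8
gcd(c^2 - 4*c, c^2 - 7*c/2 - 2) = c - 4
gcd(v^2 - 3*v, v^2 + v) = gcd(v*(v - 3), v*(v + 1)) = v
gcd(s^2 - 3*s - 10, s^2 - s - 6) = s + 2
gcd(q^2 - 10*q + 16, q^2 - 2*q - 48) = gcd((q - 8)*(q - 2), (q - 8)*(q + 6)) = q - 8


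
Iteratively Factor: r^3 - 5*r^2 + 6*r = (r)*(r^2 - 5*r + 6) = r*(r - 2)*(r - 3)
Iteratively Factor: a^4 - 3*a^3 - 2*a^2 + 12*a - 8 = (a - 2)*(a^3 - a^2 - 4*a + 4) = (a - 2)*(a + 2)*(a^2 - 3*a + 2) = (a - 2)*(a - 1)*(a + 2)*(a - 2)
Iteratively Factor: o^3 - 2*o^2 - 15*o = (o - 5)*(o^2 + 3*o) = (o - 5)*(o + 3)*(o)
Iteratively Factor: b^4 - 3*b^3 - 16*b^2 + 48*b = (b - 3)*(b^3 - 16*b) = b*(b - 3)*(b^2 - 16) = b*(b - 3)*(b + 4)*(b - 4)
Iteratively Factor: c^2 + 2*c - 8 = (c - 2)*(c + 4)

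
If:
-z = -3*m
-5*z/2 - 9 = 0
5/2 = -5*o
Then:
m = -6/5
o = -1/2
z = -18/5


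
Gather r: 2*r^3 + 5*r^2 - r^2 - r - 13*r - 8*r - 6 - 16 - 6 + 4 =2*r^3 + 4*r^2 - 22*r - 24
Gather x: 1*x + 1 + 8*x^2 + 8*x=8*x^2 + 9*x + 1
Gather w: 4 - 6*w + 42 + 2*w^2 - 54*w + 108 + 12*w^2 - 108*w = 14*w^2 - 168*w + 154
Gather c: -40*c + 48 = 48 - 40*c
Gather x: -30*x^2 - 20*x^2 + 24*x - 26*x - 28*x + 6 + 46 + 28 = -50*x^2 - 30*x + 80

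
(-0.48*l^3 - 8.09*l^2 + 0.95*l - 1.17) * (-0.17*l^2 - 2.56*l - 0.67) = 0.0816*l^5 + 2.6041*l^4 + 20.8705*l^3 + 3.1872*l^2 + 2.3587*l + 0.7839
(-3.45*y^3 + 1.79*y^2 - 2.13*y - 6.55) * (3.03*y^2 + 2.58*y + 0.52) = -10.4535*y^5 - 3.4773*y^4 - 3.6297*y^3 - 24.4111*y^2 - 18.0066*y - 3.406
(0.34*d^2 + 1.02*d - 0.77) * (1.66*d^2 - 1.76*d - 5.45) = 0.5644*d^4 + 1.0948*d^3 - 4.9264*d^2 - 4.2038*d + 4.1965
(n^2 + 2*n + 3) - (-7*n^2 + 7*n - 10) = 8*n^2 - 5*n + 13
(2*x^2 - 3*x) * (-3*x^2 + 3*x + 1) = -6*x^4 + 15*x^3 - 7*x^2 - 3*x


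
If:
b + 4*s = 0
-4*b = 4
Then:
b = -1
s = 1/4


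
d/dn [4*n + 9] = 4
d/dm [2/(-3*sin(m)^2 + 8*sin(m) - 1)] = 4*(3*sin(m) - 4)*cos(m)/(3*sin(m)^2 - 8*sin(m) + 1)^2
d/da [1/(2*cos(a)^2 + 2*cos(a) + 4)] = (2*cos(a) + 1)*sin(a)/(2*(cos(a)^2 + cos(a) + 2)^2)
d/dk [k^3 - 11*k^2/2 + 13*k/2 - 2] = 3*k^2 - 11*k + 13/2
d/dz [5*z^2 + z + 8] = 10*z + 1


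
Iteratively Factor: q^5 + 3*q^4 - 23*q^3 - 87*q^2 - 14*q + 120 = (q - 1)*(q^4 + 4*q^3 - 19*q^2 - 106*q - 120) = (q - 5)*(q - 1)*(q^3 + 9*q^2 + 26*q + 24) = (q - 5)*(q - 1)*(q + 4)*(q^2 + 5*q + 6) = (q - 5)*(q - 1)*(q + 3)*(q + 4)*(q + 2)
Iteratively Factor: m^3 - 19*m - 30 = (m + 3)*(m^2 - 3*m - 10) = (m + 2)*(m + 3)*(m - 5)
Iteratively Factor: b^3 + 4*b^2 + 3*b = (b + 1)*(b^2 + 3*b) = (b + 1)*(b + 3)*(b)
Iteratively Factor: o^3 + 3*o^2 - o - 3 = (o - 1)*(o^2 + 4*o + 3) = (o - 1)*(o + 3)*(o + 1)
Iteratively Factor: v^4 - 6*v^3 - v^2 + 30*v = (v - 5)*(v^3 - v^2 - 6*v) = (v - 5)*(v + 2)*(v^2 - 3*v) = v*(v - 5)*(v + 2)*(v - 3)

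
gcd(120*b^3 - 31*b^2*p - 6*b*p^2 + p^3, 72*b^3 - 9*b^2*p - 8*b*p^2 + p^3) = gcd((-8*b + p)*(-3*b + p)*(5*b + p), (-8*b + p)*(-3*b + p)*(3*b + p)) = 24*b^2 - 11*b*p + p^2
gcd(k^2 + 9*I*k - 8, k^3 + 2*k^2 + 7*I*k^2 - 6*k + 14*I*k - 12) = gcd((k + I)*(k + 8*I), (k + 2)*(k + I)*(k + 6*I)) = k + I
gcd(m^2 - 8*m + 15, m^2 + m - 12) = m - 3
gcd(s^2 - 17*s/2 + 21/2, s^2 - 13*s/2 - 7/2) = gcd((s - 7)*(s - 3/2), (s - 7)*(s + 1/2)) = s - 7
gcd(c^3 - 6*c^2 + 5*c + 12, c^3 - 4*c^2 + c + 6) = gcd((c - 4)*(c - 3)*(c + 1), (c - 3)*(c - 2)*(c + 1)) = c^2 - 2*c - 3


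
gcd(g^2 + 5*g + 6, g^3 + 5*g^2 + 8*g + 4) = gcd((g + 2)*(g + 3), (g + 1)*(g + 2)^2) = g + 2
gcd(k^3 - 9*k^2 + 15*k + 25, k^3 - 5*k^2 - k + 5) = k^2 - 4*k - 5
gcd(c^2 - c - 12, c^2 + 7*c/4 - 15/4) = c + 3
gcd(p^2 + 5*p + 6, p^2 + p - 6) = p + 3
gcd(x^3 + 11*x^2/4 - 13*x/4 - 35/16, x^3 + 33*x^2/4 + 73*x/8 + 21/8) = x + 1/2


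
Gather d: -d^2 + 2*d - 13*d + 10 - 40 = -d^2 - 11*d - 30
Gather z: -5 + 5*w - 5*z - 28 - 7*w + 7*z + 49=-2*w + 2*z + 16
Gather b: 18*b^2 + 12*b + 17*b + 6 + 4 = 18*b^2 + 29*b + 10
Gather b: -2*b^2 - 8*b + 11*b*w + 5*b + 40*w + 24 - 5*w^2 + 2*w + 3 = -2*b^2 + b*(11*w - 3) - 5*w^2 + 42*w + 27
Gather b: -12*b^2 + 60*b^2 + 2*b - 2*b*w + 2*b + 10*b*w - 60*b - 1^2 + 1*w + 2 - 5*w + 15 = 48*b^2 + b*(8*w - 56) - 4*w + 16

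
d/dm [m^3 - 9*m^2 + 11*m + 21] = 3*m^2 - 18*m + 11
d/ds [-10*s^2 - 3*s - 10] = -20*s - 3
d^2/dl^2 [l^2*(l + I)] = 6*l + 2*I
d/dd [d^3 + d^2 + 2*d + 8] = 3*d^2 + 2*d + 2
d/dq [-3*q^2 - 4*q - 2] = -6*q - 4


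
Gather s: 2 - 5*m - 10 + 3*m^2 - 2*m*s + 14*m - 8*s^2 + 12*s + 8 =3*m^2 + 9*m - 8*s^2 + s*(12 - 2*m)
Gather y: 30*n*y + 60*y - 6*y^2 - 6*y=-6*y^2 + y*(30*n + 54)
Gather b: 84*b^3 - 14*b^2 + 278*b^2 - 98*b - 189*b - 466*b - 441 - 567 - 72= 84*b^3 + 264*b^2 - 753*b - 1080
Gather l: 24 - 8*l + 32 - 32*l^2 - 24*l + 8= -32*l^2 - 32*l + 64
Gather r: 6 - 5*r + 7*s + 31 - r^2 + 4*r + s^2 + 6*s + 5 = -r^2 - r + s^2 + 13*s + 42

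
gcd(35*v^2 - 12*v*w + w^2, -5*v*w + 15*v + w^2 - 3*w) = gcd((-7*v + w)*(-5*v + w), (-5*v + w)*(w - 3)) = 5*v - w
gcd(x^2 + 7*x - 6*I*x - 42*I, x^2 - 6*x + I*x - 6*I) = 1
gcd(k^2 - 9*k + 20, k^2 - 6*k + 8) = k - 4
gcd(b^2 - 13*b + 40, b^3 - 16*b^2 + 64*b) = b - 8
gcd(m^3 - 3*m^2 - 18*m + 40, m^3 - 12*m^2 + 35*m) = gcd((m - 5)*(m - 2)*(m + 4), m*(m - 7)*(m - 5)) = m - 5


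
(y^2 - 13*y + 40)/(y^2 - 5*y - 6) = (-y^2 + 13*y - 40)/(-y^2 + 5*y + 6)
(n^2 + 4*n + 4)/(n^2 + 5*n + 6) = (n + 2)/(n + 3)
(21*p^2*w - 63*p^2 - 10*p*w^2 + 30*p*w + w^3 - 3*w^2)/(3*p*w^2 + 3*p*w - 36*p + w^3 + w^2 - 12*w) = (21*p^2 - 10*p*w + w^2)/(3*p*w + 12*p + w^2 + 4*w)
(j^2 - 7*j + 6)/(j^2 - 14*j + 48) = (j - 1)/(j - 8)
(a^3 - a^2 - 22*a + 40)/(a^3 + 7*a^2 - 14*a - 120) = (a - 2)/(a + 6)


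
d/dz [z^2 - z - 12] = 2*z - 1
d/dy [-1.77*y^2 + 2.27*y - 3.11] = 2.27 - 3.54*y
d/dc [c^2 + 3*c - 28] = 2*c + 3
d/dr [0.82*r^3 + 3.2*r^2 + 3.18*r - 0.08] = 2.46*r^2 + 6.4*r + 3.18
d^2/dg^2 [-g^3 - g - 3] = -6*g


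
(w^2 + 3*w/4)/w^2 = (w + 3/4)/w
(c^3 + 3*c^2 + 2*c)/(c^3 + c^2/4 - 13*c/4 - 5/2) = 4*c*(c + 2)/(4*c^2 - 3*c - 10)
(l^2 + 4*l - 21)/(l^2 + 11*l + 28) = (l - 3)/(l + 4)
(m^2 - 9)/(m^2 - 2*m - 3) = (m + 3)/(m + 1)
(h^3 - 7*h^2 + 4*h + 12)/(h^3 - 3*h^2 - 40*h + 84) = (h^2 - 5*h - 6)/(h^2 - h - 42)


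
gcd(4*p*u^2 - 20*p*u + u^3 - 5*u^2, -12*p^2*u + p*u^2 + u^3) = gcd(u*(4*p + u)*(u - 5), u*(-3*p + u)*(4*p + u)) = 4*p*u + u^2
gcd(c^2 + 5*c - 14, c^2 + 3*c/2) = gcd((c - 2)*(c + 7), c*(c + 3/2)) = 1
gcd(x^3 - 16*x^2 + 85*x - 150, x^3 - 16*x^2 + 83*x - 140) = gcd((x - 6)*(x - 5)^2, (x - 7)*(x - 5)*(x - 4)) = x - 5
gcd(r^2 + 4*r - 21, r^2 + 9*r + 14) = r + 7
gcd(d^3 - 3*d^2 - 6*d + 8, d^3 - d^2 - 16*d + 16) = d^2 - 5*d + 4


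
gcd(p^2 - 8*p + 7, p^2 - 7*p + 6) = p - 1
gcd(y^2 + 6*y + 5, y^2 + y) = y + 1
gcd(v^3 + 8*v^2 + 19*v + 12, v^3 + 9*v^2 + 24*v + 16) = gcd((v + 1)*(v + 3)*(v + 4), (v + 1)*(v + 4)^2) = v^2 + 5*v + 4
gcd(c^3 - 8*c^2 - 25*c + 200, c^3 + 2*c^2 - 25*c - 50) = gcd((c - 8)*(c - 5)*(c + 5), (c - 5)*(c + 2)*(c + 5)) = c^2 - 25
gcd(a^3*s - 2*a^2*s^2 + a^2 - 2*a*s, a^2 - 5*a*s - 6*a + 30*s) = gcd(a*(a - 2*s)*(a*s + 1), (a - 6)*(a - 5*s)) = 1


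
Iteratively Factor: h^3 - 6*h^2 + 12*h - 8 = (h - 2)*(h^2 - 4*h + 4) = (h - 2)^2*(h - 2)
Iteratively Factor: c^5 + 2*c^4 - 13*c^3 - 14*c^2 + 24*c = (c - 3)*(c^4 + 5*c^3 + 2*c^2 - 8*c) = c*(c - 3)*(c^3 + 5*c^2 + 2*c - 8) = c*(c - 3)*(c + 2)*(c^2 + 3*c - 4) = c*(c - 3)*(c + 2)*(c + 4)*(c - 1)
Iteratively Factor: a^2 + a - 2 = (a - 1)*(a + 2)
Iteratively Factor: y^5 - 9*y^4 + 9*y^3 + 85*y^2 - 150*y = (y - 5)*(y^4 - 4*y^3 - 11*y^2 + 30*y) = (y - 5)^2*(y^3 + y^2 - 6*y) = y*(y - 5)^2*(y^2 + y - 6) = y*(y - 5)^2*(y - 2)*(y + 3)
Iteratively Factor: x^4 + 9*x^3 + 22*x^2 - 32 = (x - 1)*(x^3 + 10*x^2 + 32*x + 32) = (x - 1)*(x + 4)*(x^2 + 6*x + 8) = (x - 1)*(x + 4)^2*(x + 2)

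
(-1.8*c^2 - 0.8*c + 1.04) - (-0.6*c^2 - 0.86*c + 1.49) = -1.2*c^2 + 0.0599999999999999*c - 0.45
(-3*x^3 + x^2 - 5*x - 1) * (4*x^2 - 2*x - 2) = -12*x^5 + 10*x^4 - 16*x^3 + 4*x^2 + 12*x + 2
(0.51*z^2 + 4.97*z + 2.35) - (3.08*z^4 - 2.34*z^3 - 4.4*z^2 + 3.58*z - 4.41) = -3.08*z^4 + 2.34*z^3 + 4.91*z^2 + 1.39*z + 6.76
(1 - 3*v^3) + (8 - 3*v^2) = -3*v^3 - 3*v^2 + 9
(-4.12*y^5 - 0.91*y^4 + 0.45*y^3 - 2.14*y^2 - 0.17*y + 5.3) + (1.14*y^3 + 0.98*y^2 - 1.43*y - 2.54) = -4.12*y^5 - 0.91*y^4 + 1.59*y^3 - 1.16*y^2 - 1.6*y + 2.76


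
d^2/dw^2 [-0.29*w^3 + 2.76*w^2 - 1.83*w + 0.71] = 5.52 - 1.74*w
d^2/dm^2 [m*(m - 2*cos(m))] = 2*m*cos(m) + 4*sin(m) + 2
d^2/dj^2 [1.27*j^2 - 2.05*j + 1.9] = 2.54000000000000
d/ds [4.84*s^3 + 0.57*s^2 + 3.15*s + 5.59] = 14.52*s^2 + 1.14*s + 3.15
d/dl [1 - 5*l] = -5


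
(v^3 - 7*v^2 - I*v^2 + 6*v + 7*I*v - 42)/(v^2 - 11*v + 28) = (v^2 - I*v + 6)/(v - 4)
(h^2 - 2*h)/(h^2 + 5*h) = (h - 2)/(h + 5)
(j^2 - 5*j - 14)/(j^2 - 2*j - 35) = (j + 2)/(j + 5)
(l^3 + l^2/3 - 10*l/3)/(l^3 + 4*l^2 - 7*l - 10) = l*(3*l^2 + l - 10)/(3*(l^3 + 4*l^2 - 7*l - 10))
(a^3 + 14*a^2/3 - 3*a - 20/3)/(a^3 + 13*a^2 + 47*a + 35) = (a - 4/3)/(a + 7)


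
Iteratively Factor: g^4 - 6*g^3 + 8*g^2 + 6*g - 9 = (g + 1)*(g^3 - 7*g^2 + 15*g - 9) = (g - 1)*(g + 1)*(g^2 - 6*g + 9) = (g - 3)*(g - 1)*(g + 1)*(g - 3)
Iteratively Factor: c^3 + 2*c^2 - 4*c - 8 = (c + 2)*(c^2 - 4) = (c - 2)*(c + 2)*(c + 2)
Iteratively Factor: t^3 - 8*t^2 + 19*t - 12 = (t - 1)*(t^2 - 7*t + 12) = (t - 4)*(t - 1)*(t - 3)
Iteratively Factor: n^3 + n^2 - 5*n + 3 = (n + 3)*(n^2 - 2*n + 1) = (n - 1)*(n + 3)*(n - 1)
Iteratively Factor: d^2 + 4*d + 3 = (d + 1)*(d + 3)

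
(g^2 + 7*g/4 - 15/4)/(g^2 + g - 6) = (g - 5/4)/(g - 2)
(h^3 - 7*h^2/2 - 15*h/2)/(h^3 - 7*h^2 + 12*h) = (2*h^2 - 7*h - 15)/(2*(h^2 - 7*h + 12))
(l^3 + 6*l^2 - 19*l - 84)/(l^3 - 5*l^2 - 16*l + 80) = (l^2 + 10*l + 21)/(l^2 - l - 20)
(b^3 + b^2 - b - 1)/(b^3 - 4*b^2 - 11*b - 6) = (b - 1)/(b - 6)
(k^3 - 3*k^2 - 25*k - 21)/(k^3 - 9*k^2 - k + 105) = (k + 1)/(k - 5)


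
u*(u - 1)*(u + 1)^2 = u^4 + u^3 - u^2 - u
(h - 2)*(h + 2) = h^2 - 4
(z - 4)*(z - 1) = z^2 - 5*z + 4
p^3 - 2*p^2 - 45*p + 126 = (p - 6)*(p - 3)*(p + 7)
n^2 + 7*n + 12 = (n + 3)*(n + 4)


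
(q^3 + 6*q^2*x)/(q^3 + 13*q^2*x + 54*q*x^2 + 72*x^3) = q^2/(q^2 + 7*q*x + 12*x^2)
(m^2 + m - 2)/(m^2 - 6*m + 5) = (m + 2)/(m - 5)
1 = 1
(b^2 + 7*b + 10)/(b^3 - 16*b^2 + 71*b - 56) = (b^2 + 7*b + 10)/(b^3 - 16*b^2 + 71*b - 56)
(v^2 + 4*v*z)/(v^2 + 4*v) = (v + 4*z)/(v + 4)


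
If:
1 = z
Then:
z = 1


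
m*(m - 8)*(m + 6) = m^3 - 2*m^2 - 48*m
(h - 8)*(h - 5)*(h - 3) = h^3 - 16*h^2 + 79*h - 120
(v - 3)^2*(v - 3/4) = v^3 - 27*v^2/4 + 27*v/2 - 27/4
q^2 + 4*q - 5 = (q - 1)*(q + 5)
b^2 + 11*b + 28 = (b + 4)*(b + 7)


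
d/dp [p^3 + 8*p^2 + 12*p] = 3*p^2 + 16*p + 12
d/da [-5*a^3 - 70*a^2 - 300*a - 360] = -15*a^2 - 140*a - 300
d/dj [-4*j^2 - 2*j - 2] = -8*j - 2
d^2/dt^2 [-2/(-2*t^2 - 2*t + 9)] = 8*(-2*t^2 - 2*t + 2*(2*t + 1)^2 + 9)/(2*t^2 + 2*t - 9)^3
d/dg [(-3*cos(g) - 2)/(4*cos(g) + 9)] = 19*sin(g)/(4*cos(g) + 9)^2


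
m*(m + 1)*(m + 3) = m^3 + 4*m^2 + 3*m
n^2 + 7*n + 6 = (n + 1)*(n + 6)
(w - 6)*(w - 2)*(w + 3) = w^3 - 5*w^2 - 12*w + 36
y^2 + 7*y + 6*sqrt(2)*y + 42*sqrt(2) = (y + 7)*(y + 6*sqrt(2))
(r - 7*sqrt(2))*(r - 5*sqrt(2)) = r^2 - 12*sqrt(2)*r + 70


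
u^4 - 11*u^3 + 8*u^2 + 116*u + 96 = (u - 8)*(u - 6)*(u + 1)*(u + 2)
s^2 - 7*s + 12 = (s - 4)*(s - 3)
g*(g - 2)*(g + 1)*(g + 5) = g^4 + 4*g^3 - 7*g^2 - 10*g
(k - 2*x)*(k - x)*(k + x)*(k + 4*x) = k^4 + 2*k^3*x - 9*k^2*x^2 - 2*k*x^3 + 8*x^4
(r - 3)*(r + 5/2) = r^2 - r/2 - 15/2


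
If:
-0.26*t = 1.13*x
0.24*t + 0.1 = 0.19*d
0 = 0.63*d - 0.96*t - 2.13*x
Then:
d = -0.76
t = -1.02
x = 0.23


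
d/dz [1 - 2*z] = -2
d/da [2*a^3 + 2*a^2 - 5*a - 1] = 6*a^2 + 4*a - 5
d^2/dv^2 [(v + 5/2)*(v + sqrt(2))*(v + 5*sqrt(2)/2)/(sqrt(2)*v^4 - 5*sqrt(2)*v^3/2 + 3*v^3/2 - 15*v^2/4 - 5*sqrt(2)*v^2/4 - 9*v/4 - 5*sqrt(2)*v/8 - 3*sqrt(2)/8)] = 4*(256*v^9 + 1920*v^8 + 2688*sqrt(2)*v^8 + 7872*v^7 + 9600*sqrt(2)*v^7 - 29536*sqrt(2)*v^6 + 36480*v^6 - 156336*v^5 + 61440*sqrt(2)*v^5 - 100680*sqrt(2)*v^4 + 163800*v^4 + 22596*v^3 + 109160*sqrt(2)*v^3 + 54774*sqrt(2)*v^2 + 84360*v^2 + 27858*v + 21600*sqrt(2)*v + 1311*sqrt(2) + 5750)/(512*sqrt(2)*v^12 - 3840*sqrt(2)*v^11 + 2304*v^11 - 17280*v^10 + 9408*sqrt(2)*v^10 - 12320*sqrt(2)*v^9 + 34848*v^9 + 720*v^8 + 19680*sqrt(2)*v^8 - 20376*v^7 + 1920*sqrt(2)*v^7 - 39340*sqrt(2)*v^6 - 26100*v^6 - 48816*v^5 - 32070*sqrt(2)*v^5 - 33030*v^4 - 18300*sqrt(2)*v^4 - 8855*sqrt(2)*v^3 - 9882*v^3 - 1953*sqrt(2)*v^2 - 2430*v^2 - 486*v - 135*sqrt(2)*v - 27*sqrt(2))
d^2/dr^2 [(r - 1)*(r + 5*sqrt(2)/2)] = 2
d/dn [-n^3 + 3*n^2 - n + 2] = -3*n^2 + 6*n - 1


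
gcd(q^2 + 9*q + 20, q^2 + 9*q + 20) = q^2 + 9*q + 20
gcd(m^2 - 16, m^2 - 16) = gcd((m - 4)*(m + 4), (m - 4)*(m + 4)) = m^2 - 16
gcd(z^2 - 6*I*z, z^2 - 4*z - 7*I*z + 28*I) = 1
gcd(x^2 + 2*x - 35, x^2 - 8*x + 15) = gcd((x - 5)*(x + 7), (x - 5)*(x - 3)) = x - 5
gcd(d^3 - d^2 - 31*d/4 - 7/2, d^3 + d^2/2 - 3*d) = d + 2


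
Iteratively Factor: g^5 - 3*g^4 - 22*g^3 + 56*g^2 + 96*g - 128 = (g - 4)*(g^4 + g^3 - 18*g^2 - 16*g + 32) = (g - 4)*(g + 2)*(g^3 - g^2 - 16*g + 16) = (g - 4)*(g - 1)*(g + 2)*(g^2 - 16) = (g - 4)^2*(g - 1)*(g + 2)*(g + 4)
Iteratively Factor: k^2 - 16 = (k - 4)*(k + 4)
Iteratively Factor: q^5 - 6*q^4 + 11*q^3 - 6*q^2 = (q)*(q^4 - 6*q^3 + 11*q^2 - 6*q) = q*(q - 3)*(q^3 - 3*q^2 + 2*q) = q*(q - 3)*(q - 2)*(q^2 - q) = q^2*(q - 3)*(q - 2)*(q - 1)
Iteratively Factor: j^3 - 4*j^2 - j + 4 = (j - 1)*(j^2 - 3*j - 4) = (j - 4)*(j - 1)*(j + 1)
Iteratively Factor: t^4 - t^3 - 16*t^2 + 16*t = (t)*(t^3 - t^2 - 16*t + 16) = t*(t + 4)*(t^2 - 5*t + 4) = t*(t - 1)*(t + 4)*(t - 4)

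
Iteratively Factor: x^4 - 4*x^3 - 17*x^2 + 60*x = (x - 5)*(x^3 + x^2 - 12*x) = (x - 5)*(x + 4)*(x^2 - 3*x) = x*(x - 5)*(x + 4)*(x - 3)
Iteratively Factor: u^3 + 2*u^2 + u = (u)*(u^2 + 2*u + 1) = u*(u + 1)*(u + 1)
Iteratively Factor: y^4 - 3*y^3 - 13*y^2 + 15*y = (y + 3)*(y^3 - 6*y^2 + 5*y) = y*(y + 3)*(y^2 - 6*y + 5) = y*(y - 5)*(y + 3)*(y - 1)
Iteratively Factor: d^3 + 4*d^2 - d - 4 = (d - 1)*(d^2 + 5*d + 4) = (d - 1)*(d + 1)*(d + 4)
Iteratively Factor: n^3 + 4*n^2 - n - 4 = (n + 1)*(n^2 + 3*n - 4) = (n - 1)*(n + 1)*(n + 4)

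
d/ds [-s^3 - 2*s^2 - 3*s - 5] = -3*s^2 - 4*s - 3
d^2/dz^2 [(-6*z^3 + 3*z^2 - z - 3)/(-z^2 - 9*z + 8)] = 2*(562*z^3 - 1359*z^2 + 1257*z + 147)/(z^6 + 27*z^5 + 219*z^4 + 297*z^3 - 1752*z^2 + 1728*z - 512)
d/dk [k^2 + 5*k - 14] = 2*k + 5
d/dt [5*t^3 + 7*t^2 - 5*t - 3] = 15*t^2 + 14*t - 5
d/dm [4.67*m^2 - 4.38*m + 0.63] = 9.34*m - 4.38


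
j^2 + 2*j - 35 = (j - 5)*(j + 7)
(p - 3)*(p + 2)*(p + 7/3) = p^3 + 4*p^2/3 - 25*p/3 - 14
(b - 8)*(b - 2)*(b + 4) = b^3 - 6*b^2 - 24*b + 64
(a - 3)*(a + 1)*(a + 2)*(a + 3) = a^4 + 3*a^3 - 7*a^2 - 27*a - 18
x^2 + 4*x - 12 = (x - 2)*(x + 6)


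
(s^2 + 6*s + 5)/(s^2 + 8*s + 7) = (s + 5)/(s + 7)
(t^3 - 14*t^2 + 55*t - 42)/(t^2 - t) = t - 13 + 42/t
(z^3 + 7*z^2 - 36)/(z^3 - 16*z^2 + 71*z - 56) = (z^3 + 7*z^2 - 36)/(z^3 - 16*z^2 + 71*z - 56)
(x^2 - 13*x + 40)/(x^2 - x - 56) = (x - 5)/(x + 7)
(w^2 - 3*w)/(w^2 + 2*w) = (w - 3)/(w + 2)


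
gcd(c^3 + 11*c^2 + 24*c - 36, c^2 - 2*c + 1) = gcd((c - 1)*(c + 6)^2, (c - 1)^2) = c - 1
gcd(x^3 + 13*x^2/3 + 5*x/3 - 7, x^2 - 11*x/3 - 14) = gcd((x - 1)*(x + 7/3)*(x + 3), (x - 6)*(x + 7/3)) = x + 7/3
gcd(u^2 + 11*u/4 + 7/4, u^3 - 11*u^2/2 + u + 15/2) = u + 1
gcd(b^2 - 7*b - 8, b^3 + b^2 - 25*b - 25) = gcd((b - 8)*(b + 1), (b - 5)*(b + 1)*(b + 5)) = b + 1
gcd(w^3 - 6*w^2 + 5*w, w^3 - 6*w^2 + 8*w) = w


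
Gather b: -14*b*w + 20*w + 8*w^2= -14*b*w + 8*w^2 + 20*w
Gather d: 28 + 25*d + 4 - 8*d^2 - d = -8*d^2 + 24*d + 32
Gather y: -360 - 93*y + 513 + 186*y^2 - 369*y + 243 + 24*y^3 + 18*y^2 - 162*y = 24*y^3 + 204*y^2 - 624*y + 396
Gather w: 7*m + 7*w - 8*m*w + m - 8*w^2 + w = 8*m - 8*w^2 + w*(8 - 8*m)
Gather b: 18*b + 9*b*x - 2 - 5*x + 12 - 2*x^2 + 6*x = b*(9*x + 18) - 2*x^2 + x + 10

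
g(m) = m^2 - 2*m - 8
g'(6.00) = 10.00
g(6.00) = 16.00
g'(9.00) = 16.00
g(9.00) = 55.00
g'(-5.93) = -13.86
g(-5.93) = 39.02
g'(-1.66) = -5.32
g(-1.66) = -1.92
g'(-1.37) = -4.74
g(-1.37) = -3.38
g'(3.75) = 5.50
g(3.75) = -1.44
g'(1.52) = 1.04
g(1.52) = -8.73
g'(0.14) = -1.72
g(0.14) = -8.26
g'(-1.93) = -5.86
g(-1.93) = -0.42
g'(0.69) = -0.62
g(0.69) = -8.90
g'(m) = 2*m - 2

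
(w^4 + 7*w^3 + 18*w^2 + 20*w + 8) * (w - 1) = w^5 + 6*w^4 + 11*w^3 + 2*w^2 - 12*w - 8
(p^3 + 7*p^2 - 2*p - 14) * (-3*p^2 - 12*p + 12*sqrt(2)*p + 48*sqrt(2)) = -3*p^5 - 33*p^4 + 12*sqrt(2)*p^4 - 78*p^3 + 132*sqrt(2)*p^3 + 66*p^2 + 312*sqrt(2)*p^2 - 264*sqrt(2)*p + 168*p - 672*sqrt(2)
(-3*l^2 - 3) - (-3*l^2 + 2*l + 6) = -2*l - 9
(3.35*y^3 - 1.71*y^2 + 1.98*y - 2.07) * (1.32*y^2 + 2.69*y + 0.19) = 4.422*y^5 + 6.7543*y^4 - 1.3498*y^3 + 2.2689*y^2 - 5.1921*y - 0.3933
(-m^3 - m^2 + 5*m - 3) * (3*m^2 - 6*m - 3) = -3*m^5 + 3*m^4 + 24*m^3 - 36*m^2 + 3*m + 9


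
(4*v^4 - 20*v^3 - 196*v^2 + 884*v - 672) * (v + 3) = 4*v^5 - 8*v^4 - 256*v^3 + 296*v^2 + 1980*v - 2016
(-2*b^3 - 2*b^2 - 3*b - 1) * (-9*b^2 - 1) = 18*b^5 + 18*b^4 + 29*b^3 + 11*b^2 + 3*b + 1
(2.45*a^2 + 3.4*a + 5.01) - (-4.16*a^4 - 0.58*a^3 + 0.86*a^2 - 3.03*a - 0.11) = 4.16*a^4 + 0.58*a^3 + 1.59*a^2 + 6.43*a + 5.12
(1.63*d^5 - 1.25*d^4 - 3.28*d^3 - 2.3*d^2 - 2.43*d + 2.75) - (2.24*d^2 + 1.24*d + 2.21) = 1.63*d^5 - 1.25*d^4 - 3.28*d^3 - 4.54*d^2 - 3.67*d + 0.54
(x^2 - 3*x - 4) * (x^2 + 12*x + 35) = x^4 + 9*x^3 - 5*x^2 - 153*x - 140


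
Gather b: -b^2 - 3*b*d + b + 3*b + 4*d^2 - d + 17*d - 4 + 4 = -b^2 + b*(4 - 3*d) + 4*d^2 + 16*d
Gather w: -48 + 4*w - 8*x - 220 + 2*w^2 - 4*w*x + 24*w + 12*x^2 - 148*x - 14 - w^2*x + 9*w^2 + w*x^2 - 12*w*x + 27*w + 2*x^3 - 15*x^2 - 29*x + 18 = w^2*(11 - x) + w*(x^2 - 16*x + 55) + 2*x^3 - 3*x^2 - 185*x - 264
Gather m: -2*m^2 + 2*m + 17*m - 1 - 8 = -2*m^2 + 19*m - 9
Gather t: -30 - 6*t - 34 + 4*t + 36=-2*t - 28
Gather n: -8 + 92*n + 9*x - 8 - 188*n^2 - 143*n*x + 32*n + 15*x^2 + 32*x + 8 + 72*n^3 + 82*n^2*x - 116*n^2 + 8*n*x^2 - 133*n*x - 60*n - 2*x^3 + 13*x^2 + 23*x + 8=72*n^3 + n^2*(82*x - 304) + n*(8*x^2 - 276*x + 64) - 2*x^3 + 28*x^2 + 64*x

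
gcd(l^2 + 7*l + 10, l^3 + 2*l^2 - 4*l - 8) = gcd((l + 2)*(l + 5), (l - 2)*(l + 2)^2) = l + 2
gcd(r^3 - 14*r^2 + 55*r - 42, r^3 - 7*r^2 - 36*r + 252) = r^2 - 13*r + 42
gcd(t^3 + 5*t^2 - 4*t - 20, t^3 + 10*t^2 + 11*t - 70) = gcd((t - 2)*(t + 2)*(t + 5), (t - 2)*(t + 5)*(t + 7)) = t^2 + 3*t - 10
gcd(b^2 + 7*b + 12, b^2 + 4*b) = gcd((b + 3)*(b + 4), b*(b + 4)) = b + 4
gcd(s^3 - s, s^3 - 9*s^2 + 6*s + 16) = s + 1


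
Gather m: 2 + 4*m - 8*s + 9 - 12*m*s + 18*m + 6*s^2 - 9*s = m*(22 - 12*s) + 6*s^2 - 17*s + 11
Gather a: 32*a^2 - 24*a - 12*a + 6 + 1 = 32*a^2 - 36*a + 7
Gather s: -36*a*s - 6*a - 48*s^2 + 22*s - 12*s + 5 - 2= -6*a - 48*s^2 + s*(10 - 36*a) + 3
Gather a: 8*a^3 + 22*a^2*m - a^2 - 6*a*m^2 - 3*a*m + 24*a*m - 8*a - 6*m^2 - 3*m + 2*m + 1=8*a^3 + a^2*(22*m - 1) + a*(-6*m^2 + 21*m - 8) - 6*m^2 - m + 1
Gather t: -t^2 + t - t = -t^2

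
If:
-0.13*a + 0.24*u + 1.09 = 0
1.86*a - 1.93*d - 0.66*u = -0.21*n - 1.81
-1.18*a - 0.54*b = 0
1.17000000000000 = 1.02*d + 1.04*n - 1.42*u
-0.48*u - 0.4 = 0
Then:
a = 6.85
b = -14.96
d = 7.07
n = -6.94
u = -0.83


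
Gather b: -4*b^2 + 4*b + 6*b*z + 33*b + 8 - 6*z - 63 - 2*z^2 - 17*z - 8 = -4*b^2 + b*(6*z + 37) - 2*z^2 - 23*z - 63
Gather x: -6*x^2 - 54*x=-6*x^2 - 54*x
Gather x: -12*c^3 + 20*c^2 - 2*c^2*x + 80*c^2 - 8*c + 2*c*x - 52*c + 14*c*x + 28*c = -12*c^3 + 100*c^2 - 32*c + x*(-2*c^2 + 16*c)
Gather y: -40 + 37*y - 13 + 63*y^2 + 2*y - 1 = 63*y^2 + 39*y - 54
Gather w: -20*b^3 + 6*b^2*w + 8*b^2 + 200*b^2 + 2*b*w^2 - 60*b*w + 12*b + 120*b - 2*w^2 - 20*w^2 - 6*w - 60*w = -20*b^3 + 208*b^2 + 132*b + w^2*(2*b - 22) + w*(6*b^2 - 60*b - 66)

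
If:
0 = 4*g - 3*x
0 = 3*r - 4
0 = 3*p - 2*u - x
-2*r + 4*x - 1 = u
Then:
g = 3*x/4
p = 3*x - 22/9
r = 4/3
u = 4*x - 11/3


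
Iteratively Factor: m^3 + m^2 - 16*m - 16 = (m + 1)*(m^2 - 16) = (m + 1)*(m + 4)*(m - 4)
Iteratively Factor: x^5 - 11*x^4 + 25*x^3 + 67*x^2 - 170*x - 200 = (x + 2)*(x^4 - 13*x^3 + 51*x^2 - 35*x - 100) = (x + 1)*(x + 2)*(x^3 - 14*x^2 + 65*x - 100) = (x - 5)*(x + 1)*(x + 2)*(x^2 - 9*x + 20) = (x - 5)*(x - 4)*(x + 1)*(x + 2)*(x - 5)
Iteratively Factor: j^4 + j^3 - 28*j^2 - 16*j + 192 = (j + 4)*(j^3 - 3*j^2 - 16*j + 48) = (j - 3)*(j + 4)*(j^2 - 16) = (j - 4)*(j - 3)*(j + 4)*(j + 4)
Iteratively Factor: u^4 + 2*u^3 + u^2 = (u)*(u^3 + 2*u^2 + u) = u*(u + 1)*(u^2 + u) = u^2*(u + 1)*(u + 1)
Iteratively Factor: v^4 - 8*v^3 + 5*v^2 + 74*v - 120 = (v - 5)*(v^3 - 3*v^2 - 10*v + 24) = (v - 5)*(v - 2)*(v^2 - v - 12) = (v - 5)*(v - 2)*(v + 3)*(v - 4)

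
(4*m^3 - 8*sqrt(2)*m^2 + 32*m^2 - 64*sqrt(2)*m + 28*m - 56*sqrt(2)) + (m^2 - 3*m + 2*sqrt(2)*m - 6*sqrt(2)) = 4*m^3 - 8*sqrt(2)*m^2 + 33*m^2 - 62*sqrt(2)*m + 25*m - 62*sqrt(2)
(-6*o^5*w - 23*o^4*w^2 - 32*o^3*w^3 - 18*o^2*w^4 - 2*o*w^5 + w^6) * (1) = -6*o^5*w - 23*o^4*w^2 - 32*o^3*w^3 - 18*o^2*w^4 - 2*o*w^5 + w^6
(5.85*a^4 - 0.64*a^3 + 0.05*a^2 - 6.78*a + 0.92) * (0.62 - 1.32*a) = -7.722*a^5 + 4.4718*a^4 - 0.4628*a^3 + 8.9806*a^2 - 5.418*a + 0.5704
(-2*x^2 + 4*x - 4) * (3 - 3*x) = 6*x^3 - 18*x^2 + 24*x - 12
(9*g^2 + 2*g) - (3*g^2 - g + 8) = 6*g^2 + 3*g - 8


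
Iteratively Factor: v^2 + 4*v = (v)*(v + 4)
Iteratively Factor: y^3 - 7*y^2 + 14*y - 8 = (y - 4)*(y^2 - 3*y + 2) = (y - 4)*(y - 1)*(y - 2)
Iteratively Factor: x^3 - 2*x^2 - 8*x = (x)*(x^2 - 2*x - 8) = x*(x + 2)*(x - 4)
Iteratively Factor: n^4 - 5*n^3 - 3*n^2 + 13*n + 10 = (n + 1)*(n^3 - 6*n^2 + 3*n + 10) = (n + 1)^2*(n^2 - 7*n + 10) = (n - 5)*(n + 1)^2*(n - 2)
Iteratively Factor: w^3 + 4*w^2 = (w)*(w^2 + 4*w) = w^2*(w + 4)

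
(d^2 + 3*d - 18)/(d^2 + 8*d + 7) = (d^2 + 3*d - 18)/(d^2 + 8*d + 7)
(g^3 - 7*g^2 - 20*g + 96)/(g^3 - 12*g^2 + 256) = (g - 3)/(g - 8)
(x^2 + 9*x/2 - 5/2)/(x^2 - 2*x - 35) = (x - 1/2)/(x - 7)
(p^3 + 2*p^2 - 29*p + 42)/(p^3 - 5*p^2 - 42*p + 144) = (p^2 + 5*p - 14)/(p^2 - 2*p - 48)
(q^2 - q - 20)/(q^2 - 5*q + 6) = (q^2 - q - 20)/(q^2 - 5*q + 6)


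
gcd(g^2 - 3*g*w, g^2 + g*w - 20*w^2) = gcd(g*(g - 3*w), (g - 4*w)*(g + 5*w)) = 1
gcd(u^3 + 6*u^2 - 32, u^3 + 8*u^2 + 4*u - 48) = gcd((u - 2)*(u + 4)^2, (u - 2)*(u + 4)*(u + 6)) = u^2 + 2*u - 8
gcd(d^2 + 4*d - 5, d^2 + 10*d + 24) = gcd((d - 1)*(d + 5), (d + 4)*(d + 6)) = 1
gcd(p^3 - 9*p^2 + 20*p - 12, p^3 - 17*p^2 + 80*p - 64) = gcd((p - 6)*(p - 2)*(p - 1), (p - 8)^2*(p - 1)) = p - 1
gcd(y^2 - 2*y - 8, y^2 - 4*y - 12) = y + 2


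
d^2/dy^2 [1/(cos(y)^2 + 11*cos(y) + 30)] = (-4*sin(y)^4 + 3*sin(y)^2 + 1485*cos(y)/4 - 33*cos(3*y)/4 + 183)/((cos(y) + 5)^3*(cos(y) + 6)^3)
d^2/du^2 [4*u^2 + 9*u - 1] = 8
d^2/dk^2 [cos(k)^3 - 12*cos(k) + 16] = 9*(sin(k)^2 + 1)*cos(k)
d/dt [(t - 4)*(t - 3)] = 2*t - 7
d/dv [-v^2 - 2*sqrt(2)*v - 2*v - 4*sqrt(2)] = -2*v - 2*sqrt(2) - 2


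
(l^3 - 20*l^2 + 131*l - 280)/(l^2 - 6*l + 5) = (l^2 - 15*l + 56)/(l - 1)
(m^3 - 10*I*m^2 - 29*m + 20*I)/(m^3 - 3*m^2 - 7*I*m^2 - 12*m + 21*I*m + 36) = (m^2 - 6*I*m - 5)/(m^2 - 3*m*(1 + I) + 9*I)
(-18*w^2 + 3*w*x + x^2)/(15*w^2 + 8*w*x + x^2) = (-18*w^2 + 3*w*x + x^2)/(15*w^2 + 8*w*x + x^2)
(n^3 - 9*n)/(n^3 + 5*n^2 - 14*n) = (n^2 - 9)/(n^2 + 5*n - 14)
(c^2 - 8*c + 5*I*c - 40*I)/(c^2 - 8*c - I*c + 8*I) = (c + 5*I)/(c - I)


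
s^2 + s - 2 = (s - 1)*(s + 2)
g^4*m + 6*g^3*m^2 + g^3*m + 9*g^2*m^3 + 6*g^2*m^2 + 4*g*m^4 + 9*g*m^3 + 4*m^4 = (g + m)^2*(g + 4*m)*(g*m + m)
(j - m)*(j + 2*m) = j^2 + j*m - 2*m^2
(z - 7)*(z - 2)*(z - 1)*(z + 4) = z^4 - 6*z^3 - 17*z^2 + 78*z - 56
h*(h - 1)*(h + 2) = h^3 + h^2 - 2*h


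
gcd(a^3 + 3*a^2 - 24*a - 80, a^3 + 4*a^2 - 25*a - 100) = a^2 - a - 20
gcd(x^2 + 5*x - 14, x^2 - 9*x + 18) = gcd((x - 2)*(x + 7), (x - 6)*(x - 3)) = 1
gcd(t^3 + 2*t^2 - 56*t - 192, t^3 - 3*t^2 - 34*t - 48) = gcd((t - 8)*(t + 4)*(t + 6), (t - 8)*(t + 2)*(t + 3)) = t - 8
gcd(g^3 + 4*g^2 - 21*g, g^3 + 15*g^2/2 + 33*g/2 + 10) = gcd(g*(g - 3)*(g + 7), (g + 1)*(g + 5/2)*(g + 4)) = 1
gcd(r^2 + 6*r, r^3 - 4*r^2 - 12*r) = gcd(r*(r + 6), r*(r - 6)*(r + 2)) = r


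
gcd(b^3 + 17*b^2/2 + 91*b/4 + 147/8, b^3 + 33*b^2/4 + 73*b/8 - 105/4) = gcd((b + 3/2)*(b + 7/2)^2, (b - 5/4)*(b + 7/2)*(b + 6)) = b + 7/2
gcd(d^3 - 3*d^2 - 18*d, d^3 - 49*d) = d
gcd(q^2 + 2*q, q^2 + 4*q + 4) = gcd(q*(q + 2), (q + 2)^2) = q + 2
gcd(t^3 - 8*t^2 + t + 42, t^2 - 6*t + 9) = t - 3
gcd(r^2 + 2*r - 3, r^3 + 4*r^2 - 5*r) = r - 1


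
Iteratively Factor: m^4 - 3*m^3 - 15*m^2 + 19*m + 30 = (m - 2)*(m^3 - m^2 - 17*m - 15) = (m - 2)*(m + 1)*(m^2 - 2*m - 15) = (m - 5)*(m - 2)*(m + 1)*(m + 3)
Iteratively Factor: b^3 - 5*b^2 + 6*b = (b - 3)*(b^2 - 2*b) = (b - 3)*(b - 2)*(b)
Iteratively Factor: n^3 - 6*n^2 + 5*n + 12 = (n - 3)*(n^2 - 3*n - 4) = (n - 4)*(n - 3)*(n + 1)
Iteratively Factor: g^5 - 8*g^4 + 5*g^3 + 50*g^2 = (g)*(g^4 - 8*g^3 + 5*g^2 + 50*g) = g*(g - 5)*(g^3 - 3*g^2 - 10*g) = g^2*(g - 5)*(g^2 - 3*g - 10) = g^2*(g - 5)^2*(g + 2)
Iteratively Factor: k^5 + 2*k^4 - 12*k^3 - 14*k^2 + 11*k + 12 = (k + 1)*(k^4 + k^3 - 13*k^2 - k + 12) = (k - 1)*(k + 1)*(k^3 + 2*k^2 - 11*k - 12) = (k - 3)*(k - 1)*(k + 1)*(k^2 + 5*k + 4) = (k - 3)*(k - 1)*(k + 1)^2*(k + 4)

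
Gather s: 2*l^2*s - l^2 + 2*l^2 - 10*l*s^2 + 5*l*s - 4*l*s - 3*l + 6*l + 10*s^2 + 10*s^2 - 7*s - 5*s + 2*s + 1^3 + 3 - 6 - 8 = l^2 + 3*l + s^2*(20 - 10*l) + s*(2*l^2 + l - 10) - 10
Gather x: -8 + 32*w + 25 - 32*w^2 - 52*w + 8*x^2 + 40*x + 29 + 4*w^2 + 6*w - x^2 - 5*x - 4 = -28*w^2 - 14*w + 7*x^2 + 35*x + 42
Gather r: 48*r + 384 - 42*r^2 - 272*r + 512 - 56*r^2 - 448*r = -98*r^2 - 672*r + 896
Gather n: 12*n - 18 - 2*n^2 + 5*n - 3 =-2*n^2 + 17*n - 21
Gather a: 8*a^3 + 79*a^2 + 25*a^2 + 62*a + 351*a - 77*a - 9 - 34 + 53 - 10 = 8*a^3 + 104*a^2 + 336*a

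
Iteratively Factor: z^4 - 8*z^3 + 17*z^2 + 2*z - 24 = (z - 4)*(z^3 - 4*z^2 + z + 6) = (z - 4)*(z - 3)*(z^2 - z - 2) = (z - 4)*(z - 3)*(z - 2)*(z + 1)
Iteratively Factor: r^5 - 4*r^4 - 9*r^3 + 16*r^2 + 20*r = (r + 2)*(r^4 - 6*r^3 + 3*r^2 + 10*r) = r*(r + 2)*(r^3 - 6*r^2 + 3*r + 10) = r*(r - 2)*(r + 2)*(r^2 - 4*r - 5) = r*(r - 2)*(r + 1)*(r + 2)*(r - 5)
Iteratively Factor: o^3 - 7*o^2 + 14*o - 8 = (o - 2)*(o^2 - 5*o + 4) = (o - 4)*(o - 2)*(o - 1)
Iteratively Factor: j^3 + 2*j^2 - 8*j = (j)*(j^2 + 2*j - 8) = j*(j - 2)*(j + 4)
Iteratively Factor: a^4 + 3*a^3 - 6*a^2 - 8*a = (a + 1)*(a^3 + 2*a^2 - 8*a) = a*(a + 1)*(a^2 + 2*a - 8) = a*(a - 2)*(a + 1)*(a + 4)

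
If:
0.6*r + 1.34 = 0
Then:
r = -2.23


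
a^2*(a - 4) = a^3 - 4*a^2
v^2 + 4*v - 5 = (v - 1)*(v + 5)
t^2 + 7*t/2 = t*(t + 7/2)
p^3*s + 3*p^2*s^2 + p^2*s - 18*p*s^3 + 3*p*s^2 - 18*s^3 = (p - 3*s)*(p + 6*s)*(p*s + s)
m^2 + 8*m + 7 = (m + 1)*(m + 7)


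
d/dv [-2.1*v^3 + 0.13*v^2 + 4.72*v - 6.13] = -6.3*v^2 + 0.26*v + 4.72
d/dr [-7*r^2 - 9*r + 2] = -14*r - 9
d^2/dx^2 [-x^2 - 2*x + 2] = -2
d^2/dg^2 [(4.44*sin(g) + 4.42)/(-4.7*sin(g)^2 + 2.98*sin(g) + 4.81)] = (-98.0796000000001*sin(g)^5 - 452.73784*sin(g)^4 - 220.37172*sin(g)^3 + 210.525744*sin(g)^2 + 191.442472*sin(g) + 151.064472)/(-4.7*sin(g)^2 + 2.98*sin(g) + 4.81)^3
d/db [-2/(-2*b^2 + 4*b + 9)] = 8*(1 - b)/(-2*b^2 + 4*b + 9)^2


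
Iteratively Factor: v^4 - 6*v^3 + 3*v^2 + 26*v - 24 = (v + 2)*(v^3 - 8*v^2 + 19*v - 12) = (v - 4)*(v + 2)*(v^2 - 4*v + 3) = (v - 4)*(v - 1)*(v + 2)*(v - 3)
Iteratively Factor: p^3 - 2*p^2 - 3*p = (p - 3)*(p^2 + p) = p*(p - 3)*(p + 1)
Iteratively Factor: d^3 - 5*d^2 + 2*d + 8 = (d + 1)*(d^2 - 6*d + 8) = (d - 2)*(d + 1)*(d - 4)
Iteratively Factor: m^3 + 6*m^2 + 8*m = (m + 4)*(m^2 + 2*m) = (m + 2)*(m + 4)*(m)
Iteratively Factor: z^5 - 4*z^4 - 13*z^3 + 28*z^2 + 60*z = (z - 3)*(z^4 - z^3 - 16*z^2 - 20*z) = z*(z - 3)*(z^3 - z^2 - 16*z - 20) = z*(z - 5)*(z - 3)*(z^2 + 4*z + 4) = z*(z - 5)*(z - 3)*(z + 2)*(z + 2)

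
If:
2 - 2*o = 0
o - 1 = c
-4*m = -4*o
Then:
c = 0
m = 1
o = 1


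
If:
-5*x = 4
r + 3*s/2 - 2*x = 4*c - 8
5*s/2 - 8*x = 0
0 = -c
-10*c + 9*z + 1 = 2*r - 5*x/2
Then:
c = 0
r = -144/25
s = -64/25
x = -4/5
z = -263/225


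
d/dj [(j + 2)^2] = 2*j + 4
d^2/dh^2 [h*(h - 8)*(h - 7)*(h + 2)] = 12*h^2 - 78*h + 52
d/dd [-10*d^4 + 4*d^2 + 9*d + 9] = -40*d^3 + 8*d + 9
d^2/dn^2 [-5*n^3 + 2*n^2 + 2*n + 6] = 4 - 30*n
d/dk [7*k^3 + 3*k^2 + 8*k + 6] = 21*k^2 + 6*k + 8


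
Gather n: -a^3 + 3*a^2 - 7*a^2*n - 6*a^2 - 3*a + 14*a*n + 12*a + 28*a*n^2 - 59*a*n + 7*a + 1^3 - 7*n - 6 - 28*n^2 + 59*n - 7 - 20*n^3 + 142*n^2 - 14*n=-a^3 - 3*a^2 + 16*a - 20*n^3 + n^2*(28*a + 114) + n*(-7*a^2 - 45*a + 38) - 12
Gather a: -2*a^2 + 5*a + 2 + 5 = -2*a^2 + 5*a + 7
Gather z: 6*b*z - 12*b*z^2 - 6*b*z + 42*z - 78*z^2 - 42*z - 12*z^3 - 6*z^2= -12*z^3 + z^2*(-12*b - 84)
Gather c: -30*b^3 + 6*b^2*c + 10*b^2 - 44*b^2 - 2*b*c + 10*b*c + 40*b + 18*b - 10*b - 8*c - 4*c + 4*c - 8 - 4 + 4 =-30*b^3 - 34*b^2 + 48*b + c*(6*b^2 + 8*b - 8) - 8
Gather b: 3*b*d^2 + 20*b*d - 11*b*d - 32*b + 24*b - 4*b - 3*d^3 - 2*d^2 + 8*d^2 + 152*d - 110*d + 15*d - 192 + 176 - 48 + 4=b*(3*d^2 + 9*d - 12) - 3*d^3 + 6*d^2 + 57*d - 60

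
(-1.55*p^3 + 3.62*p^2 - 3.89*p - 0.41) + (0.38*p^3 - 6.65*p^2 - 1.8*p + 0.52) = -1.17*p^3 - 3.03*p^2 - 5.69*p + 0.11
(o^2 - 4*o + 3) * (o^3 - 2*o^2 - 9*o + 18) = o^5 - 6*o^4 + 2*o^3 + 48*o^2 - 99*o + 54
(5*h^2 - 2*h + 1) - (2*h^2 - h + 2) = 3*h^2 - h - 1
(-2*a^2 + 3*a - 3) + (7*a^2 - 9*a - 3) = 5*a^2 - 6*a - 6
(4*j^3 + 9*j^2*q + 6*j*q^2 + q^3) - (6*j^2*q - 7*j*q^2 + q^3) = 4*j^3 + 3*j^2*q + 13*j*q^2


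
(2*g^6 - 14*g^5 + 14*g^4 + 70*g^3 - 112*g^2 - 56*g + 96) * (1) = 2*g^6 - 14*g^5 + 14*g^4 + 70*g^3 - 112*g^2 - 56*g + 96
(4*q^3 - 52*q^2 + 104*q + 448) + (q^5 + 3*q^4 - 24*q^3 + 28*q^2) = q^5 + 3*q^4 - 20*q^3 - 24*q^2 + 104*q + 448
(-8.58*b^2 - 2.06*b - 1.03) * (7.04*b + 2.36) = -60.4032*b^3 - 34.7512*b^2 - 12.1128*b - 2.4308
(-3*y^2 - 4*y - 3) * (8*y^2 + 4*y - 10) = -24*y^4 - 44*y^3 - 10*y^2 + 28*y + 30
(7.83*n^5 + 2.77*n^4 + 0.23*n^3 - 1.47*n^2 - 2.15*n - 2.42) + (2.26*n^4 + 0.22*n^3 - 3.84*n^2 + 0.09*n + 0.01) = 7.83*n^5 + 5.03*n^4 + 0.45*n^3 - 5.31*n^2 - 2.06*n - 2.41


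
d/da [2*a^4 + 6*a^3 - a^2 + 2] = 2*a*(4*a^2 + 9*a - 1)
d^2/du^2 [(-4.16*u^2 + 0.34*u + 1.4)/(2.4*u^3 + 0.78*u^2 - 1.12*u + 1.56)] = (-47.9232*u^6 + 11.7504*u^5 + 33.4943999999999*u^4 + 254.95656*u^3 - 2.37283200000001*u^2 - 41.270112*u - 18.954176)/(13.824*u^9 + 13.4784*u^8 - 14.97312*u^7 + 14.851512*u^6 + 24.509376*u^5 - 19.377072*u^4 + 7.940096*u^3 + 11.565216*u^2 - 8.176896*u + 3.796416)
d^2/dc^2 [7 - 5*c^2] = -10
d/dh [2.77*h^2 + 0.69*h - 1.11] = 5.54*h + 0.69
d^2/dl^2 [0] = 0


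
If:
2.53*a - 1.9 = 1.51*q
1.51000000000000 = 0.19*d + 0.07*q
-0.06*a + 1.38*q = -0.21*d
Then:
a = -0.01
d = 8.42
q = -1.28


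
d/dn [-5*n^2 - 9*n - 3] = -10*n - 9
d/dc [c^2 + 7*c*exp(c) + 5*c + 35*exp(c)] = 7*c*exp(c) + 2*c + 42*exp(c) + 5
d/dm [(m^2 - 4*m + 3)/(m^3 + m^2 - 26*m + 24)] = (-m^2 + 6*m - 18)/(m^4 + 4*m^3 - 44*m^2 - 96*m + 576)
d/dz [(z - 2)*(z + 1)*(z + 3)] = 3*z^2 + 4*z - 5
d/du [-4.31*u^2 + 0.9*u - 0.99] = 0.9 - 8.62*u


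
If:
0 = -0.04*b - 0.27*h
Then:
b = -6.75*h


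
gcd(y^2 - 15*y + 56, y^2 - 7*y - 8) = y - 8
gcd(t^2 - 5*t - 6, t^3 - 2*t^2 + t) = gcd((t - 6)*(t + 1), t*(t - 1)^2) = 1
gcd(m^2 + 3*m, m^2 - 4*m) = m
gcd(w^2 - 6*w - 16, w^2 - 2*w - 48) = w - 8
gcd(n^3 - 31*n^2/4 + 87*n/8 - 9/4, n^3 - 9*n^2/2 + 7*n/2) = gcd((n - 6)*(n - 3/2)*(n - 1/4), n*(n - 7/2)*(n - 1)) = 1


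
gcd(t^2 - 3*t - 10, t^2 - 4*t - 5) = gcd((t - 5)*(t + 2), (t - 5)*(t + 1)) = t - 5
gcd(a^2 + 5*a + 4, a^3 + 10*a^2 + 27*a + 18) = a + 1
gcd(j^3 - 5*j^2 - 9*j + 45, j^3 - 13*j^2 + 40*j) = j - 5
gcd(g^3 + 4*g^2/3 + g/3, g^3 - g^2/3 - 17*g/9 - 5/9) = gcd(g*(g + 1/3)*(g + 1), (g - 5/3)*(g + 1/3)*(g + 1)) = g^2 + 4*g/3 + 1/3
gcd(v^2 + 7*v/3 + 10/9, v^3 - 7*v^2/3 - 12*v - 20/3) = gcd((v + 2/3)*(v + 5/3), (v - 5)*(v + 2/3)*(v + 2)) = v + 2/3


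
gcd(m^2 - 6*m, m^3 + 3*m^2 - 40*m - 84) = m - 6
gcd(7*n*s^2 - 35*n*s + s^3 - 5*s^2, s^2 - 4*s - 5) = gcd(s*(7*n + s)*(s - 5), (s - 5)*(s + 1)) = s - 5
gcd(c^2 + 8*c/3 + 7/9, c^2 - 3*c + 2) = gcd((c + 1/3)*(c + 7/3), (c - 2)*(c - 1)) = 1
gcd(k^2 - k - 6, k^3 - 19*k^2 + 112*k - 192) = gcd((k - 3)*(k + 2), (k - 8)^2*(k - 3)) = k - 3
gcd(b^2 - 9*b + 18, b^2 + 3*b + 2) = 1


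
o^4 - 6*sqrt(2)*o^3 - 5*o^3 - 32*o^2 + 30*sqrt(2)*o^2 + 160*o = o*(o - 5)*(o - 8*sqrt(2))*(o + 2*sqrt(2))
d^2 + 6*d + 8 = (d + 2)*(d + 4)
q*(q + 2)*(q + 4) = q^3 + 6*q^2 + 8*q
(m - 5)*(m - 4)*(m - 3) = m^3 - 12*m^2 + 47*m - 60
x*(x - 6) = x^2 - 6*x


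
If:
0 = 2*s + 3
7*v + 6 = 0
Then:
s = -3/2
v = -6/7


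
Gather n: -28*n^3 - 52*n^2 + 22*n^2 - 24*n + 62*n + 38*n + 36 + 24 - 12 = -28*n^3 - 30*n^2 + 76*n + 48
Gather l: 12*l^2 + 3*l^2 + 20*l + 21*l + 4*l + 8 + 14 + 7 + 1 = 15*l^2 + 45*l + 30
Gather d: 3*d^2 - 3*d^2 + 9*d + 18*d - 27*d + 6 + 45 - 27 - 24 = 0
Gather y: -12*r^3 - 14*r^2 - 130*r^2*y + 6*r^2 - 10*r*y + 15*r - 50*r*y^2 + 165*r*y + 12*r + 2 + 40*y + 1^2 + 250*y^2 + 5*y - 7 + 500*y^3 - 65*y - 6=-12*r^3 - 8*r^2 + 27*r + 500*y^3 + y^2*(250 - 50*r) + y*(-130*r^2 + 155*r - 20) - 10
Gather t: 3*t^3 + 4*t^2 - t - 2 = 3*t^3 + 4*t^2 - t - 2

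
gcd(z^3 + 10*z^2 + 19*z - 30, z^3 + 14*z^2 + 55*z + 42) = z + 6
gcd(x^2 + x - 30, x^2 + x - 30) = x^2 + x - 30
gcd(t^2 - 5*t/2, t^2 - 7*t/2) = t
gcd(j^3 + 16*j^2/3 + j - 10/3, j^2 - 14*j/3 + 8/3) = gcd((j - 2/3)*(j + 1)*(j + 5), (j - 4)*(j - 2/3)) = j - 2/3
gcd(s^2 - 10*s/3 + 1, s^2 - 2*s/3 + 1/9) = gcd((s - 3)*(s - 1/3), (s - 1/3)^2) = s - 1/3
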